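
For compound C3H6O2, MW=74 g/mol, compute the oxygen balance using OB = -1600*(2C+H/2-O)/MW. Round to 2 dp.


OB = -1600 * (2C + H/2 - O) / MW
Inner = 2*3 + 6/2 - 2 = 7.00
OB = -1600 * 7.00 / 74 = -151.35%


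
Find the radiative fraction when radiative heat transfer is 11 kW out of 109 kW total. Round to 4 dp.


f_rad = Q_rad / Q_total
f_rad = 11 / 109 = 0.1009


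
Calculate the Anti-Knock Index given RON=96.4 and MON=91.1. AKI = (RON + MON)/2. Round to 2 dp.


AKI = (RON + MON) / 2
AKI = (96.4 + 91.1) / 2
AKI = 187.5 / 2 = 93.75


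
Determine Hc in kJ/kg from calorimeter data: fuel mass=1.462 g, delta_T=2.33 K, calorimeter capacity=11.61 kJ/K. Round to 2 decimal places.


Hc = C_cal * delta_T / m_fuel
Q_released = 11.61 * 2.33 = 27.0513 kJ
m_fuel = 1.462 g = 1.462/1000 kg = 0.001462 kg
Hc = 27.0513 / 0.001462 = 18502.94 kJ/kg


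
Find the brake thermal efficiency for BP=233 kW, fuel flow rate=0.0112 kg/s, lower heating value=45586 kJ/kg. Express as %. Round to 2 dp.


eta_BTE = (BP / (mf * LHV)) * 100
Denominator = 0.0112 * 45586 = 510.5632 kW
eta_BTE = (233 / 510.5632) * 100 = 45.64%


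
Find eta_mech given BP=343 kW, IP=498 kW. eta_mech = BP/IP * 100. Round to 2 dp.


eta_mech = (BP / IP) * 100
Ratio = 343 / 498 = 0.6888
eta_mech = 0.6888 * 100 = 68.88%


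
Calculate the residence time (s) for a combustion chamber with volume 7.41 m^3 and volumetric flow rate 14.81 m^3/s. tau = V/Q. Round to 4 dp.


tau = V / Q_flow
tau = 7.41 / 14.81 = 0.5003 s


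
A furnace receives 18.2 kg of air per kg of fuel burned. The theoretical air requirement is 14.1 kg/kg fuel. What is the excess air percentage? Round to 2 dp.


Excess air = actual - stoichiometric = 18.2 - 14.1 = 4.10 kg/kg fuel
Excess air % = (excess / stoich) * 100 = (4.10 / 14.1) * 100 = 29.08%


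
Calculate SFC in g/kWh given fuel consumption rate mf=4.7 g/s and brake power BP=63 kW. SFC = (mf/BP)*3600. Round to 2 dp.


SFC = (mf / BP) * 3600
Rate = 4.7 / 63 = 0.074603 g/(s*kW)
SFC = 0.074603 * 3600 = 268.57 g/kWh


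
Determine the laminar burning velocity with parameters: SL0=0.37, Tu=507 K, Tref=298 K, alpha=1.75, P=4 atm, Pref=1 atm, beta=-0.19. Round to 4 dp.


SL = SL0 * (Tu/Tref)^alpha * (P/Pref)^beta
T ratio = 507/298 = 1.70134228
(T ratio)^alpha = 1.70134228^1.75 = 2.534460
(P/Pref)^beta = 4^(-0.19) = 0.768438
SL = 0.37 * 2.534460 * 0.768438 = 0.7206 m/s


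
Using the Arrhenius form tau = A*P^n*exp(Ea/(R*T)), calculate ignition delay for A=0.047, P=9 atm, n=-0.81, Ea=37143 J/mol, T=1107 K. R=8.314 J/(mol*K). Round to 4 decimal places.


tau = A * P^n * exp(Ea/(R*T))
P^n = 9^(-0.81) = 0.16867999
Ea/(R*T) = 37143/(8.314*1107) = 4.035704
exp(Ea/(R*T)) = 56.582757
tau = 0.047 * 0.16867999 * 56.582757 = 0.4486 ms


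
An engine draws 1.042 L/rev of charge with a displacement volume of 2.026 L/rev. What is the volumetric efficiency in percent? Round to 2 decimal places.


eta_v = (V_actual / V_disp) * 100
Ratio = 1.042 / 2.026 = 0.5143
eta_v = 0.5143 * 100 = 51.43%


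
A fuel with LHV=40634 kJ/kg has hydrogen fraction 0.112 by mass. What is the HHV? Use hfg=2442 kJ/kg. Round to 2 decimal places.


HHV = LHV + hfg * 9 * H
Water addition = 2442 * 9 * 0.112 = 2461.536 kJ/kg
HHV = 40634 + 2461.536 = 43095.54 kJ/kg


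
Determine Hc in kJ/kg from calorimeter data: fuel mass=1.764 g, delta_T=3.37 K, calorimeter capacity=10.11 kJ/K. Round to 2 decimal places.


Hc = C_cal * delta_T / m_fuel
Q_released = 10.11 * 3.37 = 34.0707 kJ
m_fuel = 1.764 g = 1.764/1000 kg = 0.001764 kg
Hc = 34.0707 / 0.001764 = 19314.46 kJ/kg


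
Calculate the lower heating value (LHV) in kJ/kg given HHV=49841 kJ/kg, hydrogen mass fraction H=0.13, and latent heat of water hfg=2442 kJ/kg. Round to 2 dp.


LHV = HHV - hfg * 9 * H
Water correction = 2442 * 9 * 0.13 = 2857.140 kJ/kg
LHV = 49841 - 2857.140 = 46983.86 kJ/kg


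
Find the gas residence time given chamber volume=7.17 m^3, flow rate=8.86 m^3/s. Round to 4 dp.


tau = V / Q_flow
tau = 7.17 / 8.86 = 0.8093 s


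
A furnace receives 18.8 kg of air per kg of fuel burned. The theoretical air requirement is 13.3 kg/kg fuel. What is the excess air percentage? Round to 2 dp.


Excess air = actual - stoichiometric = 18.8 - 13.3 = 5.50 kg/kg fuel
Excess air % = (excess / stoich) * 100 = (5.50 / 13.3) * 100 = 41.35%


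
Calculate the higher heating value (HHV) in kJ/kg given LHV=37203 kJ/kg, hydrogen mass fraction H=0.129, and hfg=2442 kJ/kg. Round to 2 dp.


HHV = LHV + hfg * 9 * H
Water addition = 2442 * 9 * 0.129 = 2835.162 kJ/kg
HHV = 37203 + 2835.162 = 40038.16 kJ/kg


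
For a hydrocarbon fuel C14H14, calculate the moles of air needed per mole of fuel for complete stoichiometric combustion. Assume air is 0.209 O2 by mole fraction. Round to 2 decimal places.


Balanced combustion: C14H14 + 17.5 O2 -> 14 CO2 + 7 H2O
O2 needed = C + H/4 = 14 + 14/4 = 17.50 moles
Air moles = O2 / 0.209 = 17.50 / 0.209 = 83.73 moles air


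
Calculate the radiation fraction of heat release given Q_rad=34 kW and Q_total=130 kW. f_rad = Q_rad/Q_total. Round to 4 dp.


f_rad = Q_rad / Q_total
f_rad = 34 / 130 = 0.2615


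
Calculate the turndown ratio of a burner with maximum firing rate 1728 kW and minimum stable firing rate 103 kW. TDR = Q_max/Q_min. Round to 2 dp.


TDR = Q_max / Q_min
TDR = 1728 / 103 = 16.78


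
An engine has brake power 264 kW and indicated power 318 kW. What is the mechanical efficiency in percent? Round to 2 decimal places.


eta_mech = (BP / IP) * 100
Ratio = 264 / 318 = 0.8302
eta_mech = 0.8302 * 100 = 83.02%


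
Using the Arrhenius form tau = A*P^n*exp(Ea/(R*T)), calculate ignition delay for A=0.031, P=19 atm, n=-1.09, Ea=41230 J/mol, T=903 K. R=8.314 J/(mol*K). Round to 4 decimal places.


tau = A * P^n * exp(Ea/(R*T))
P^n = 19^(-1.09) = 0.04037928
Ea/(R*T) = 41230/(8.314*903) = 5.491811
exp(Ea/(R*T)) = 242.696276
tau = 0.031 * 0.04037928 * 242.696276 = 0.3038 ms


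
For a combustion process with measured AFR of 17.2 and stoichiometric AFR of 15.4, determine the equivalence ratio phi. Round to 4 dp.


phi = AFR_stoich / AFR_actual
phi = 15.4 / 17.2 = 0.8953


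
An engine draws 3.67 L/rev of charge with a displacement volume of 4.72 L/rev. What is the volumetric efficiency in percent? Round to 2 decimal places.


eta_v = (V_actual / V_disp) * 100
Ratio = 3.67 / 4.72 = 0.7775
eta_v = 0.7775 * 100 = 77.75%


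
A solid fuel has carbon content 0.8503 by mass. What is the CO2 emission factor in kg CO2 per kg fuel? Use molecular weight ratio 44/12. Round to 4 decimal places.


EF = C_frac * (M_CO2 / M_C)
EF = 0.8503 * (44/12)
EF = 0.8503 * 3.666667 = 3.1178 kg_CO2/kg_fuel


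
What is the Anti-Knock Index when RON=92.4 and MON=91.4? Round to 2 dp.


AKI = (RON + MON) / 2
AKI = (92.4 + 91.4) / 2
AKI = 183.8 / 2 = 91.90


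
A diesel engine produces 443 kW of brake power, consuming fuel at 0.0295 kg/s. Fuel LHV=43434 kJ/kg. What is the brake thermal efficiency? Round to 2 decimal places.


eta_BTE = (BP / (mf * LHV)) * 100
Denominator = 0.0295 * 43434 = 1281.3030 kW
eta_BTE = (443 / 1281.3030) * 100 = 34.57%


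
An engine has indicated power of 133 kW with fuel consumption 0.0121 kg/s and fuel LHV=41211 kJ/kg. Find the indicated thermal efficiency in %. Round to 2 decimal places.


eta_ith = (IP / (mf * LHV)) * 100
Denominator = 0.0121 * 41211 = 498.6531 kW
eta_ith = (133 / 498.6531) * 100 = 26.67%


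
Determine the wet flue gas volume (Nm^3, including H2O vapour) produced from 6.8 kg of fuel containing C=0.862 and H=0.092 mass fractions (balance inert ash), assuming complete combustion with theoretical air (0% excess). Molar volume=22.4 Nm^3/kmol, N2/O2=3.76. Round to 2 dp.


Per kg fuel: CO2 = (C/12 kmol)*22.4 = (0.862/12)*22.4 = 1.60907 Nm^3
Per kg fuel: H2O = (H/2 kmol)*22.4 = (0.092/2)*22.4 = 1.03040 Nm^3
O2 needed per kg fuel = C/12 + H/4 = 0.862/12 + 0.092/4 = 0.09483333 kmol
Per kg fuel: N2 = O2*3.76*22.4 = 0.09483333*3.76*22.4 = 7.98724 Nm^3
Total per kg = 1.60907 + 1.03040 + 7.98724 = 10.62671 Nm^3
Total = 10.62671 * 6.8 = 72.26 Nm^3


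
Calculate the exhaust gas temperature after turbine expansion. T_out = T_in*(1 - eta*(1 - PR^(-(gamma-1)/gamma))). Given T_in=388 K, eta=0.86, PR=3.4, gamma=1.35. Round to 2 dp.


T_out = T_in * (1 - eta * (1 - PR^(-(gamma-1)/gamma)))
Exponent = -(1.35-1)/1.35 = -0.25925926
PR^exp = 3.4^(-0.25925926) = 0.72813041
Factor = 1 - 0.86*(1 - 0.72813041) = 0.76619215
T_out = 388 * 0.76619215 = 297.28 K


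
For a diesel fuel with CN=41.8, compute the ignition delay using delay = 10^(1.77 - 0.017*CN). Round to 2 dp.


delay = 10^(1.77 - 0.017*CN)
Exponent = 1.77 - 0.017*41.8 = 1.0594
delay = 10^1.0594 = 11.47 ms


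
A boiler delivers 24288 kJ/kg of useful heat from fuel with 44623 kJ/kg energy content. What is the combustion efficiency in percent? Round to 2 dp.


Efficiency = (Q_useful / Q_fuel) * 100
Efficiency = (24288 / 44623) * 100
Efficiency = 0.5443 * 100 = 54.43%


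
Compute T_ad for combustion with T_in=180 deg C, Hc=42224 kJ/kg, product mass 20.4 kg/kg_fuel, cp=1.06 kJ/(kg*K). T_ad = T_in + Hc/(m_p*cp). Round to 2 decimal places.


T_ad = T_in + Hc / (m_p * cp)
Denominator = 20.4 * 1.06 = 21.6240
Temperature rise = 42224 / 21.6240 = 1952.65 K
T_ad = 180 + 1952.65 = 2132.65 deg C


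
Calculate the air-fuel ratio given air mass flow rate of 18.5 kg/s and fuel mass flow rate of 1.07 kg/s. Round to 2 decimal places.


AFR = m_air / m_fuel
AFR = 18.5 / 1.07 = 17.29


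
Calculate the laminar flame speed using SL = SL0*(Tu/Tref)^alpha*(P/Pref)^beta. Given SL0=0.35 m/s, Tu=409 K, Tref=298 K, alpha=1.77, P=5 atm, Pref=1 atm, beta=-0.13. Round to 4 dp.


SL = SL0 * (Tu/Tref)^alpha * (P/Pref)^beta
T ratio = 409/298 = 1.37248322
(T ratio)^alpha = 1.37248322^1.77 = 1.751409
(P/Pref)^beta = 5^(-0.13) = 0.811211
SL = 0.35 * 1.751409 * 0.811211 = 0.4973 m/s


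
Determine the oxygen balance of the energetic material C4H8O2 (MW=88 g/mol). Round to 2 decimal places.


OB = -1600 * (2C + H/2 - O) / MW
Inner = 2*4 + 8/2 - 2 = 10.00
OB = -1600 * 10.00 / 88 = -181.82%


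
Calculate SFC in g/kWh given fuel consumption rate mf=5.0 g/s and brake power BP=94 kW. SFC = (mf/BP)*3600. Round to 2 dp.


SFC = (mf / BP) * 3600
Rate = 5.0 / 94 = 0.053191 g/(s*kW)
SFC = 0.053191 * 3600 = 191.49 g/kWh


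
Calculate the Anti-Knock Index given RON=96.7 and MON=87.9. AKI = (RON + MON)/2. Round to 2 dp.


AKI = (RON + MON) / 2
AKI = (96.7 + 87.9) / 2
AKI = 184.6 / 2 = 92.30


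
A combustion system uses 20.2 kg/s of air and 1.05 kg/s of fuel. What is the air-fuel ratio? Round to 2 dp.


AFR = m_air / m_fuel
AFR = 20.2 / 1.05 = 19.24


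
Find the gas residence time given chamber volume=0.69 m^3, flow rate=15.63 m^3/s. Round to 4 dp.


tau = V / Q_flow
tau = 0.69 / 15.63 = 0.0441 s


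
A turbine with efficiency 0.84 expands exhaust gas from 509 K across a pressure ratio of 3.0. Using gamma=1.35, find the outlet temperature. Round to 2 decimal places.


T_out = T_in * (1 - eta * (1 - PR^(-(gamma-1)/gamma)))
Exponent = -(1.35-1)/1.35 = -0.25925926
PR^exp = 3.0^(-0.25925926) = 0.75214556
Factor = 1 - 0.84*(1 - 0.75214556) = 0.79180227
T_out = 509 * 0.79180227 = 403.03 K


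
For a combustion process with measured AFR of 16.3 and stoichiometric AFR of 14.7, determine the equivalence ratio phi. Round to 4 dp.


phi = AFR_stoich / AFR_actual
phi = 14.7 / 16.3 = 0.9018


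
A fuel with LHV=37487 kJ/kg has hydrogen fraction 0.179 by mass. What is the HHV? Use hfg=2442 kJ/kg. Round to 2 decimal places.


HHV = LHV + hfg * 9 * H
Water addition = 2442 * 9 * 0.179 = 3934.062 kJ/kg
HHV = 37487 + 3934.062 = 41421.06 kJ/kg


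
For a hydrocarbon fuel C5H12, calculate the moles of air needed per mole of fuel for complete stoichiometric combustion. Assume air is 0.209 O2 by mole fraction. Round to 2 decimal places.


Balanced combustion: C5H12 + 8 O2 -> 5 CO2 + 6 H2O
O2 needed = C + H/4 = 5 + 12/4 = 8.00 moles
Air moles = O2 / 0.209 = 8.00 / 0.209 = 38.28 moles air


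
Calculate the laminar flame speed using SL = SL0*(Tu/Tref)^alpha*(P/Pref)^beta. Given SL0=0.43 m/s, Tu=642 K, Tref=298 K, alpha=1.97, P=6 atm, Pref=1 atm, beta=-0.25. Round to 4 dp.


SL = SL0 * (Tu/Tref)^alpha * (P/Pref)^beta
T ratio = 642/298 = 2.15436242
(T ratio)^alpha = 2.15436242^1.97 = 4.535634
(P/Pref)^beta = 6^(-0.25) = 0.638943
SL = 0.43 * 4.535634 * 0.638943 = 1.2461 m/s


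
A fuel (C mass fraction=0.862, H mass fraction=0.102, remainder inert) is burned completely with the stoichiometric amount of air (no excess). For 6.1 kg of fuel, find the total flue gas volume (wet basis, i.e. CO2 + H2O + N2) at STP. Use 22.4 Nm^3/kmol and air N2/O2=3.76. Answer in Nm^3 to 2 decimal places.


Per kg fuel: CO2 = (C/12 kmol)*22.4 = (0.862/12)*22.4 = 1.60907 Nm^3
Per kg fuel: H2O = (H/2 kmol)*22.4 = (0.102/2)*22.4 = 1.14240 Nm^3
O2 needed per kg fuel = C/12 + H/4 = 0.862/12 + 0.102/4 = 0.09733333 kmol
Per kg fuel: N2 = O2*3.76*22.4 = 0.09733333*3.76*22.4 = 8.19780 Nm^3
Total per kg = 1.60907 + 1.14240 + 8.19780 = 10.94927 Nm^3
Total = 10.94927 * 6.1 = 66.79 Nm^3


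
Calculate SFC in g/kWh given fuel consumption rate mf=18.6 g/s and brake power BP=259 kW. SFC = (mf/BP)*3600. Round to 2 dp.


SFC = (mf / BP) * 3600
Rate = 18.6 / 259 = 0.071815 g/(s*kW)
SFC = 0.071815 * 3600 = 258.53 g/kWh


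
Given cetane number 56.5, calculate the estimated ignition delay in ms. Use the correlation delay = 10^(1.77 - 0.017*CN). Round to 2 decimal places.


delay = 10^(1.77 - 0.017*CN)
Exponent = 1.77 - 0.017*56.5 = 0.8095
delay = 10^0.8095 = 6.45 ms


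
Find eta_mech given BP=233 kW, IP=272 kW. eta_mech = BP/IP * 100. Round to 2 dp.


eta_mech = (BP / IP) * 100
Ratio = 233 / 272 = 0.8566
eta_mech = 0.8566 * 100 = 85.66%


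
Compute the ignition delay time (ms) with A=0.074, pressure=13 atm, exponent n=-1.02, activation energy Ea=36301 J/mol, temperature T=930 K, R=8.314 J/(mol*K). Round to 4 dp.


tau = A * P^n * exp(Ea/(R*T))
P^n = 13^(-1.02) = 0.07307651
Ea/(R*T) = 36301/(8.314*930) = 4.694892
exp(Ea/(R*T)) = 109.387011
tau = 0.074 * 0.07307651 * 109.387011 = 0.5915 ms


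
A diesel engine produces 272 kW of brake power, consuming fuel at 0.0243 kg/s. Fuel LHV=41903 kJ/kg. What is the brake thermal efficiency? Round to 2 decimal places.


eta_BTE = (BP / (mf * LHV)) * 100
Denominator = 0.0243 * 41903 = 1018.2429 kW
eta_BTE = (272 / 1018.2429) * 100 = 26.71%


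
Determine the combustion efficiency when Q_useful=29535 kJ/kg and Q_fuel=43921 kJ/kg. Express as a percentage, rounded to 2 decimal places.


Efficiency = (Q_useful / Q_fuel) * 100
Efficiency = (29535 / 43921) * 100
Efficiency = 0.6725 * 100 = 67.25%


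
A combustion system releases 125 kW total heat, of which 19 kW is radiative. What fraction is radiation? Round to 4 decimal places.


f_rad = Q_rad / Q_total
f_rad = 19 / 125 = 0.1520


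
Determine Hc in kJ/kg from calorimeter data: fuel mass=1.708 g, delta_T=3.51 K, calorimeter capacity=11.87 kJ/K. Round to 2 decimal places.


Hc = C_cal * delta_T / m_fuel
Q_released = 11.87 * 3.51 = 41.6637 kJ
m_fuel = 1.708 g = 1.708/1000 kg = 0.001708 kg
Hc = 41.6637 / 0.001708 = 24393.27 kJ/kg


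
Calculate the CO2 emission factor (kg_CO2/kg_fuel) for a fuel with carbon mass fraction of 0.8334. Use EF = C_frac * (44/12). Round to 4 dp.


EF = C_frac * (M_CO2 / M_C)
EF = 0.8334 * (44/12)
EF = 0.8334 * 3.666667 = 3.0558 kg_CO2/kg_fuel


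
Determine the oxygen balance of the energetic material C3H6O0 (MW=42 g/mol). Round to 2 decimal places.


OB = -1600 * (2C + H/2 - O) / MW
Inner = 2*3 + 6/2 - 0 = 9.00
OB = -1600 * 9.00 / 42 = -342.86%


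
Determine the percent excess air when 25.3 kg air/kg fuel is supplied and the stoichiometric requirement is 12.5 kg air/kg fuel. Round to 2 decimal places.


Excess air = actual - stoichiometric = 25.3 - 12.5 = 12.80 kg/kg fuel
Excess air % = (excess / stoich) * 100 = (12.80 / 12.5) * 100 = 102.40%


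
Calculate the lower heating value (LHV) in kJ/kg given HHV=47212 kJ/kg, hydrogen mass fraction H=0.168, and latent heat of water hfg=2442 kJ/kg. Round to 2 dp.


LHV = HHV - hfg * 9 * H
Water correction = 2442 * 9 * 0.168 = 3692.304 kJ/kg
LHV = 47212 - 3692.304 = 43519.70 kJ/kg


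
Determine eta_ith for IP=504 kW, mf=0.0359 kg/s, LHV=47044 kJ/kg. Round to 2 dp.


eta_ith = (IP / (mf * LHV)) * 100
Denominator = 0.0359 * 47044 = 1688.8796 kW
eta_ith = (504 / 1688.8796) * 100 = 29.84%


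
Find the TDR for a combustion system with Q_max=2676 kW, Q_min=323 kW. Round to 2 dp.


TDR = Q_max / Q_min
TDR = 2676 / 323 = 8.28


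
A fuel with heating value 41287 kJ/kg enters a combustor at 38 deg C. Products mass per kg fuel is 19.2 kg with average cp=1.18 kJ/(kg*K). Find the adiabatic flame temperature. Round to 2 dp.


T_ad = T_in + Hc / (m_p * cp)
Denominator = 19.2 * 1.18 = 22.6560
Temperature rise = 41287 / 22.6560 = 1822.34 K
T_ad = 38 + 1822.34 = 1860.34 deg C


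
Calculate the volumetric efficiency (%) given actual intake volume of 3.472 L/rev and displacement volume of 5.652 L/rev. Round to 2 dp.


eta_v = (V_actual / V_disp) * 100
Ratio = 3.472 / 5.652 = 0.6143
eta_v = 0.6143 * 100 = 61.43%


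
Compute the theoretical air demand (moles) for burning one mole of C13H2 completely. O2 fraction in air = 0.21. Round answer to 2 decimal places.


Balanced combustion: C13H2 + 13.5 O2 -> 13 CO2 + 1 H2O
O2 needed = C + H/4 = 13 + 2/4 = 13.50 moles
Air moles = O2 / 0.21 = 13.50 / 0.21 = 64.29 moles air


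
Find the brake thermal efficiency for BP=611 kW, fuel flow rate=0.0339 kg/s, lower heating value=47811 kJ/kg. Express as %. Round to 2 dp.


eta_BTE = (BP / (mf * LHV)) * 100
Denominator = 0.0339 * 47811 = 1620.7929 kW
eta_BTE = (611 / 1620.7929) * 100 = 37.70%


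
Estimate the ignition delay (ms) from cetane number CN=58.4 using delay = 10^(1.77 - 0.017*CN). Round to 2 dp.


delay = 10^(1.77 - 0.017*CN)
Exponent = 1.77 - 0.017*58.4 = 0.7772
delay = 10^0.7772 = 5.99 ms


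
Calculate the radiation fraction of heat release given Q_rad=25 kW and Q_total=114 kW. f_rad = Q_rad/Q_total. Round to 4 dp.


f_rad = Q_rad / Q_total
f_rad = 25 / 114 = 0.2193


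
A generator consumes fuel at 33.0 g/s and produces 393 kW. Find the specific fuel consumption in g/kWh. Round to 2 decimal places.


SFC = (mf / BP) * 3600
Rate = 33.0 / 393 = 0.083969 g/(s*kW)
SFC = 0.083969 * 3600 = 302.29 g/kWh


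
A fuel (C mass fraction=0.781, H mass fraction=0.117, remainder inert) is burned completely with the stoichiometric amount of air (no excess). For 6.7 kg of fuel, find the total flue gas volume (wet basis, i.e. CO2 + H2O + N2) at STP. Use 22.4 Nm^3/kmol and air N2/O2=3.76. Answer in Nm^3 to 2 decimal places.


Per kg fuel: CO2 = (C/12 kmol)*22.4 = (0.781/12)*22.4 = 1.45787 Nm^3
Per kg fuel: H2O = (H/2 kmol)*22.4 = (0.117/2)*22.4 = 1.31040 Nm^3
O2 needed per kg fuel = C/12 + H/4 = 0.781/12 + 0.117/4 = 0.09433333 kmol
Per kg fuel: N2 = O2*3.76*22.4 = 0.09433333*3.76*22.4 = 7.94513 Nm^3
Total per kg = 1.45787 + 1.31040 + 7.94513 = 10.71340 Nm^3
Total = 10.71340 * 6.7 = 71.78 Nm^3


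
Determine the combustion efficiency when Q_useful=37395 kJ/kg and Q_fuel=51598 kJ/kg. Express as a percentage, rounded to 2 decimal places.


Efficiency = (Q_useful / Q_fuel) * 100
Efficiency = (37395 / 51598) * 100
Efficiency = 0.7247 * 100 = 72.47%


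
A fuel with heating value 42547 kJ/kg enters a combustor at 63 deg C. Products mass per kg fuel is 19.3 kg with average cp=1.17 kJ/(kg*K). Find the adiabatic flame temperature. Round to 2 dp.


T_ad = T_in + Hc / (m_p * cp)
Denominator = 19.3 * 1.17 = 22.5810
Temperature rise = 42547 / 22.5810 = 1884.19 K
T_ad = 63 + 1884.19 = 1947.19 deg C


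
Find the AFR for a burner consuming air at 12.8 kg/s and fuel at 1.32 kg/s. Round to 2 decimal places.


AFR = m_air / m_fuel
AFR = 12.8 / 1.32 = 9.70


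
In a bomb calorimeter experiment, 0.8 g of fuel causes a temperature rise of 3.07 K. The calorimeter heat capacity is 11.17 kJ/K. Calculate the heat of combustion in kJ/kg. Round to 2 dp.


Hc = C_cal * delta_T / m_fuel
Q_released = 11.17 * 3.07 = 34.2919 kJ
m_fuel = 0.8 g = 0.8/1000 kg = 0.000800 kg
Hc = 34.2919 / 0.000800 = 42864.88 kJ/kg


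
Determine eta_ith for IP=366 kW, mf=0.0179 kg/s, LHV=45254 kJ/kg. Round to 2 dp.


eta_ith = (IP / (mf * LHV)) * 100
Denominator = 0.0179 * 45254 = 810.0466 kW
eta_ith = (366 / 810.0466) * 100 = 45.18%


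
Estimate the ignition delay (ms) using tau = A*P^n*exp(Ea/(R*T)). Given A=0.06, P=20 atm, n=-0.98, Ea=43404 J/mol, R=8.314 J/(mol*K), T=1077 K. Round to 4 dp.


tau = A * P^n * exp(Ea/(R*T))
P^n = 20^(-0.98) = 0.05308730
Ea/(R*T) = 43404/(8.314*1077) = 4.847346
exp(Ea/(R*T)) = 127.401832
tau = 0.06 * 0.05308730 * 127.401832 = 0.4058 ms


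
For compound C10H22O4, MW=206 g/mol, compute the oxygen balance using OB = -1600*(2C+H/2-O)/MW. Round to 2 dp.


OB = -1600 * (2C + H/2 - O) / MW
Inner = 2*10 + 22/2 - 4 = 27.00
OB = -1600 * 27.00 / 206 = -209.71%


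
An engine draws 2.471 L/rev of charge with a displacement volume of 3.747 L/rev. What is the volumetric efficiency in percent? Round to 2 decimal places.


eta_v = (V_actual / V_disp) * 100
Ratio = 2.471 / 3.747 = 0.6595
eta_v = 0.6595 * 100 = 65.95%


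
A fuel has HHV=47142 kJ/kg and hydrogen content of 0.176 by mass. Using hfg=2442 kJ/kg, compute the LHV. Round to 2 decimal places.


LHV = HHV - hfg * 9 * H
Water correction = 2442 * 9 * 0.176 = 3868.128 kJ/kg
LHV = 47142 - 3868.128 = 43273.87 kJ/kg


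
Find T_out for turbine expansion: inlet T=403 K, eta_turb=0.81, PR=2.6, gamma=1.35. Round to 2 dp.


T_out = T_in * (1 - eta * (1 - PR^(-(gamma-1)/gamma)))
Exponent = -(1.35-1)/1.35 = -0.25925926
PR^exp = 2.6^(-0.25925926) = 0.78057442
Factor = 1 - 0.81*(1 - 0.78057442) = 0.82226528
T_out = 403 * 0.82226528 = 331.37 K


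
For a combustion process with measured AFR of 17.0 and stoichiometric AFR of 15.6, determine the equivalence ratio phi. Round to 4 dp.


phi = AFR_stoich / AFR_actual
phi = 15.6 / 17.0 = 0.9176


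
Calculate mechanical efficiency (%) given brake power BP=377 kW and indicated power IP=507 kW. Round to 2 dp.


eta_mech = (BP / IP) * 100
Ratio = 377 / 507 = 0.7436
eta_mech = 0.7436 * 100 = 74.36%


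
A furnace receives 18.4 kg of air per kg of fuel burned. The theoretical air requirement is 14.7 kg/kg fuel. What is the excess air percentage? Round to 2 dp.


Excess air = actual - stoichiometric = 18.4 - 14.7 = 3.70 kg/kg fuel
Excess air % = (excess / stoich) * 100 = (3.70 / 14.7) * 100 = 25.17%


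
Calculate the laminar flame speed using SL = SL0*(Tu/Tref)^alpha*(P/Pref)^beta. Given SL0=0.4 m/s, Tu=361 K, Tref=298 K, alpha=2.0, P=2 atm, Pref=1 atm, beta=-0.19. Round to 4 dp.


SL = SL0 * (Tu/Tref)^alpha * (P/Pref)^beta
T ratio = 361/298 = 1.21140940
(T ratio)^alpha = 1.21140940^2.0 = 1.467513
(P/Pref)^beta = 2^(-0.19) = 0.876606
SL = 0.4 * 1.467513 * 0.876606 = 0.5146 m/s


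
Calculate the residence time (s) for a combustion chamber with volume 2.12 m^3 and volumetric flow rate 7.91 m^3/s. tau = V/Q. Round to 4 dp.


tau = V / Q_flow
tau = 2.12 / 7.91 = 0.2680 s


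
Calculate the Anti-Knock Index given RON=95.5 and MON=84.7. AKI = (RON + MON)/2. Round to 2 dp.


AKI = (RON + MON) / 2
AKI = (95.5 + 84.7) / 2
AKI = 180.2 / 2 = 90.10


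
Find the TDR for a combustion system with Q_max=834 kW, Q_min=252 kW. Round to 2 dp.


TDR = Q_max / Q_min
TDR = 834 / 252 = 3.31


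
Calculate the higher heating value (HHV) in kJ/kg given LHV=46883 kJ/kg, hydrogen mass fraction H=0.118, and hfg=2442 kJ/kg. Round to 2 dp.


HHV = LHV + hfg * 9 * H
Water addition = 2442 * 9 * 0.118 = 2593.404 kJ/kg
HHV = 46883 + 2593.404 = 49476.40 kJ/kg


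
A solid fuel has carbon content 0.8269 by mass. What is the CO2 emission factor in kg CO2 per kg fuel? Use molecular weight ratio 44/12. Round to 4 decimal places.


EF = C_frac * (M_CO2 / M_C)
EF = 0.8269 * (44/12)
EF = 0.8269 * 3.666667 = 3.0320 kg_CO2/kg_fuel


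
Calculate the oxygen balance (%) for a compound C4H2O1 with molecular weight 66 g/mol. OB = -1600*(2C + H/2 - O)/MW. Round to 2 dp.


OB = -1600 * (2C + H/2 - O) / MW
Inner = 2*4 + 2/2 - 1 = 8.00
OB = -1600 * 8.00 / 66 = -193.94%


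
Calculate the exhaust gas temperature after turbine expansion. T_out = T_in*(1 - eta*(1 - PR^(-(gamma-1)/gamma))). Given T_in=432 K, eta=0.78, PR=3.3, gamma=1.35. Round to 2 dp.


T_out = T_in * (1 - eta * (1 - PR^(-(gamma-1)/gamma)))
Exponent = -(1.35-1)/1.35 = -0.25925926
PR^exp = 3.3^(-0.25925926) = 0.73378775
Factor = 1 - 0.78*(1 - 0.73378775) = 0.79235445
T_out = 432 * 0.79235445 = 342.30 K


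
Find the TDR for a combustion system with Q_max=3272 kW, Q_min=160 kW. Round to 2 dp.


TDR = Q_max / Q_min
TDR = 3272 / 160 = 20.45


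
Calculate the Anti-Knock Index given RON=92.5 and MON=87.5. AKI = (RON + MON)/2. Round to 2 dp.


AKI = (RON + MON) / 2
AKI = (92.5 + 87.5) / 2
AKI = 180.0 / 2 = 90.00


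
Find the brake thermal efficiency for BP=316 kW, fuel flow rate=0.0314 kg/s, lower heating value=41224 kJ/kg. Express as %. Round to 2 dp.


eta_BTE = (BP / (mf * LHV)) * 100
Denominator = 0.0314 * 41224 = 1294.4336 kW
eta_BTE = (316 / 1294.4336) * 100 = 24.41%


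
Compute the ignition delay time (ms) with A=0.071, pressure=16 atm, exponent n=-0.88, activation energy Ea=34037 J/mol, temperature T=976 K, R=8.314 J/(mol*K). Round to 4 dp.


tau = A * P^n * exp(Ea/(R*T))
P^n = 16^(-0.88) = 0.08717148
Ea/(R*T) = 34037/(8.314*976) = 4.194609
exp(Ea/(R*T)) = 66.327762
tau = 0.071 * 0.08717148 * 66.327762 = 0.4105 ms


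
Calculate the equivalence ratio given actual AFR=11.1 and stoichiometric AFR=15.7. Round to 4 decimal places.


phi = AFR_stoich / AFR_actual
phi = 15.7 / 11.1 = 1.4144


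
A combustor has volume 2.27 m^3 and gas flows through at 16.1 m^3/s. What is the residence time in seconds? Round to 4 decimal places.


tau = V / Q_flow
tau = 2.27 / 16.1 = 0.1410 s


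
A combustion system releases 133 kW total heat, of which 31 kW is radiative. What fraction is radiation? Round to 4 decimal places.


f_rad = Q_rad / Q_total
f_rad = 31 / 133 = 0.2331


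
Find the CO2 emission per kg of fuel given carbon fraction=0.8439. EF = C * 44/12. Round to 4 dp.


EF = C_frac * (M_CO2 / M_C)
EF = 0.8439 * (44/12)
EF = 0.8439 * 3.666667 = 3.0943 kg_CO2/kg_fuel


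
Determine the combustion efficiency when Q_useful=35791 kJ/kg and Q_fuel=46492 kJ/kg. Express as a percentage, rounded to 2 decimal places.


Efficiency = (Q_useful / Q_fuel) * 100
Efficiency = (35791 / 46492) * 100
Efficiency = 0.7698 * 100 = 76.98%


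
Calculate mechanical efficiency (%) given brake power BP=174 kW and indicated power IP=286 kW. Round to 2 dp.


eta_mech = (BP / IP) * 100
Ratio = 174 / 286 = 0.6084
eta_mech = 0.6084 * 100 = 60.84%


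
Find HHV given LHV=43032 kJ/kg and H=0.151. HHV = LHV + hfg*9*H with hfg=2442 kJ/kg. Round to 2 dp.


HHV = LHV + hfg * 9 * H
Water addition = 2442 * 9 * 0.151 = 3318.678 kJ/kg
HHV = 43032 + 3318.678 = 46350.68 kJ/kg


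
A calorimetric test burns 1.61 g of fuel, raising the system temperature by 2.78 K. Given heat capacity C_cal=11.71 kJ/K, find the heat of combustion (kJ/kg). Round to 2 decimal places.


Hc = C_cal * delta_T / m_fuel
Q_released = 11.71 * 2.78 = 32.5538 kJ
m_fuel = 1.61 g = 1.61/1000 kg = 0.001610 kg
Hc = 32.5538 / 0.001610 = 20219.75 kJ/kg


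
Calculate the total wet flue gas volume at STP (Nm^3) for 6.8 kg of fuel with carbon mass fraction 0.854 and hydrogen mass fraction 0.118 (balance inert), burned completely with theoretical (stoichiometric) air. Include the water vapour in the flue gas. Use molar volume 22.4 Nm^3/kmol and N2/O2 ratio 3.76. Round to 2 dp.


Per kg fuel: CO2 = (C/12 kmol)*22.4 = (0.854/12)*22.4 = 1.59413 Nm^3
Per kg fuel: H2O = (H/2 kmol)*22.4 = (0.118/2)*22.4 = 1.32160 Nm^3
O2 needed per kg fuel = C/12 + H/4 = 0.854/12 + 0.118/4 = 0.10066667 kmol
Per kg fuel: N2 = O2*3.76*22.4 = 0.10066667*3.76*22.4 = 8.47855 Nm^3
Total per kg = 1.59413 + 1.32160 + 8.47855 = 11.39428 Nm^3
Total = 11.39428 * 6.8 = 77.48 Nm^3


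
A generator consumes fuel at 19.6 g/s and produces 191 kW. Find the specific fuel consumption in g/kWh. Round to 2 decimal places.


SFC = (mf / BP) * 3600
Rate = 19.6 / 191 = 0.102618 g/(s*kW)
SFC = 0.102618 * 3600 = 369.42 g/kWh


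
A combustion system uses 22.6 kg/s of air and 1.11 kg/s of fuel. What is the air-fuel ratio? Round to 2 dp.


AFR = m_air / m_fuel
AFR = 22.6 / 1.11 = 20.36


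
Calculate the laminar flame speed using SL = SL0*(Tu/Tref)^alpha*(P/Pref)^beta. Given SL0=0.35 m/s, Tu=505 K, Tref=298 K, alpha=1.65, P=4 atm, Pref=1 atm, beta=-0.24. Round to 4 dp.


SL = SL0 * (Tu/Tref)^alpha * (P/Pref)^beta
T ratio = 505/298 = 1.69463087
(T ratio)^alpha = 1.69463087^1.65 = 2.387668
(P/Pref)^beta = 4^(-0.24) = 0.716978
SL = 0.35 * 2.387668 * 0.716978 = 0.5992 m/s


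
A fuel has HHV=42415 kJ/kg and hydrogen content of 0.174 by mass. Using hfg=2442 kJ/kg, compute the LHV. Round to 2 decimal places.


LHV = HHV - hfg * 9 * H
Water correction = 2442 * 9 * 0.174 = 3824.172 kJ/kg
LHV = 42415 - 3824.172 = 38590.83 kJ/kg


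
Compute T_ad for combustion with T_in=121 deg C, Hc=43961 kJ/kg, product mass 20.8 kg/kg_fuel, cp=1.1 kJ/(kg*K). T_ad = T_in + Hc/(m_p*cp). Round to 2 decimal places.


T_ad = T_in + Hc / (m_p * cp)
Denominator = 20.8 * 1.1 = 22.8800
Temperature rise = 43961 / 22.8800 = 1921.37 K
T_ad = 121 + 1921.37 = 2042.37 deg C


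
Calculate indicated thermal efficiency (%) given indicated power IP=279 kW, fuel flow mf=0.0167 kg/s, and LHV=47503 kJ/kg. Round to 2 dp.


eta_ith = (IP / (mf * LHV)) * 100
Denominator = 0.0167 * 47503 = 793.3001 kW
eta_ith = (279 / 793.3001) * 100 = 35.17%


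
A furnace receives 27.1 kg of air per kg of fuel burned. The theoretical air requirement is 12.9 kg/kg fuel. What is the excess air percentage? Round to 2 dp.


Excess air = actual - stoichiometric = 27.1 - 12.9 = 14.20 kg/kg fuel
Excess air % = (excess / stoich) * 100 = (14.20 / 12.9) * 100 = 110.08%


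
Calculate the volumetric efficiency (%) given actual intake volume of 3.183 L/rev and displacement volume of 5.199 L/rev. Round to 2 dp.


eta_v = (V_actual / V_disp) * 100
Ratio = 3.183 / 5.199 = 0.6122
eta_v = 0.6122 * 100 = 61.22%


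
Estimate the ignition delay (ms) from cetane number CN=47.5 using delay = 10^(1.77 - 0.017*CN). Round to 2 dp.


delay = 10^(1.77 - 0.017*CN)
Exponent = 1.77 - 0.017*47.5 = 0.9625
delay = 10^0.9625 = 9.17 ms


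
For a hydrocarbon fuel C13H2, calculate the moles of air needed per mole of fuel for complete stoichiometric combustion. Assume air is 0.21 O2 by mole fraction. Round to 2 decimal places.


Balanced combustion: C13H2 + 13.5 O2 -> 13 CO2 + 1 H2O
O2 needed = C + H/4 = 13 + 2/4 = 13.50 moles
Air moles = O2 / 0.21 = 13.50 / 0.21 = 64.29 moles air


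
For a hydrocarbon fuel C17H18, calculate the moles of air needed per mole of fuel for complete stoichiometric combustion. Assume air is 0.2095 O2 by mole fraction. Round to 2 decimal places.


Balanced combustion: C17H18 + 21.5 O2 -> 17 CO2 + 9 H2O
O2 needed = C + H/4 = 17 + 18/4 = 21.50 moles
Air moles = O2 / 0.2095 = 21.50 / 0.2095 = 102.63 moles air


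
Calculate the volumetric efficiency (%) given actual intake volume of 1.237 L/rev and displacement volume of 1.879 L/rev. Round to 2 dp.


eta_v = (V_actual / V_disp) * 100
Ratio = 1.237 / 1.879 = 0.6583
eta_v = 0.6583 * 100 = 65.83%


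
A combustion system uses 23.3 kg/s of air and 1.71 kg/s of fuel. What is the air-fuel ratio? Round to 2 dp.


AFR = m_air / m_fuel
AFR = 23.3 / 1.71 = 13.63


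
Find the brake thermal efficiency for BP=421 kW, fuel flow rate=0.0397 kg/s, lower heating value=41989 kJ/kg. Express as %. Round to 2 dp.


eta_BTE = (BP / (mf * LHV)) * 100
Denominator = 0.0397 * 41989 = 1666.9633 kW
eta_BTE = (421 / 1666.9633) * 100 = 25.26%


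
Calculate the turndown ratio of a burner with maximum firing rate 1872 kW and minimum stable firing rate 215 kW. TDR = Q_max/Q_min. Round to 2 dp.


TDR = Q_max / Q_min
TDR = 1872 / 215 = 8.71


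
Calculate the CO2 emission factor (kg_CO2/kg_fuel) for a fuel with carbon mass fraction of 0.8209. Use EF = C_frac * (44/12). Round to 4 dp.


EF = C_frac * (M_CO2 / M_C)
EF = 0.8209 * (44/12)
EF = 0.8209 * 3.666667 = 3.0100 kg_CO2/kg_fuel


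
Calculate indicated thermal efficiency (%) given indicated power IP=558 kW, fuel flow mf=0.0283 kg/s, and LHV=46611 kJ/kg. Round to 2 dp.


eta_ith = (IP / (mf * LHV)) * 100
Denominator = 0.0283 * 46611 = 1319.0913 kW
eta_ith = (558 / 1319.0913) * 100 = 42.30%


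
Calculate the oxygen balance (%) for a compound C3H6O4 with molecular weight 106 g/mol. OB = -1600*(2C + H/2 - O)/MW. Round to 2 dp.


OB = -1600 * (2C + H/2 - O) / MW
Inner = 2*3 + 6/2 - 4 = 5.00
OB = -1600 * 5.00 / 106 = -75.47%


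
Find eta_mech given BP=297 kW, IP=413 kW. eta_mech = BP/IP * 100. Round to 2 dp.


eta_mech = (BP / IP) * 100
Ratio = 297 / 413 = 0.7191
eta_mech = 0.7191 * 100 = 71.91%


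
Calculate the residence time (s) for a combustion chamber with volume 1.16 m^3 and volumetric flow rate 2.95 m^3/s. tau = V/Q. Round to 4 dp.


tau = V / Q_flow
tau = 1.16 / 2.95 = 0.3932 s


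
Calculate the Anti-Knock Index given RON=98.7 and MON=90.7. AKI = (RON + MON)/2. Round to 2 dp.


AKI = (RON + MON) / 2
AKI = (98.7 + 90.7) / 2
AKI = 189.4 / 2 = 94.70


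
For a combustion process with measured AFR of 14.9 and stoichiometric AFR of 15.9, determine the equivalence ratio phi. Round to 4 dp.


phi = AFR_stoich / AFR_actual
phi = 15.9 / 14.9 = 1.0671


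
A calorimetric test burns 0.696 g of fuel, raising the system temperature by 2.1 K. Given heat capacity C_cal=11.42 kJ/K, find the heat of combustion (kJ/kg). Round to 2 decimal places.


Hc = C_cal * delta_T / m_fuel
Q_released = 11.42 * 2.1 = 23.9820 kJ
m_fuel = 0.696 g = 0.696/1000 kg = 0.000696 kg
Hc = 23.9820 / 0.000696 = 34456.90 kJ/kg


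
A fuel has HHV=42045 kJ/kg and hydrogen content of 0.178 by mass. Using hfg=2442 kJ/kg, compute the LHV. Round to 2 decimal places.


LHV = HHV - hfg * 9 * H
Water correction = 2442 * 9 * 0.178 = 3912.084 kJ/kg
LHV = 42045 - 3912.084 = 38132.92 kJ/kg


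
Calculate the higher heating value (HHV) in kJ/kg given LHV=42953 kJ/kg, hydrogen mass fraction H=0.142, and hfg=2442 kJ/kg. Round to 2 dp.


HHV = LHV + hfg * 9 * H
Water addition = 2442 * 9 * 0.142 = 3120.876 kJ/kg
HHV = 42953 + 3120.876 = 46073.88 kJ/kg


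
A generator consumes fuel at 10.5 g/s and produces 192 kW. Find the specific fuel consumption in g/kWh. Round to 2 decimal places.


SFC = (mf / BP) * 3600
Rate = 10.5 / 192 = 0.054688 g/(s*kW)
SFC = 0.054688 * 3600 = 196.88 g/kWh


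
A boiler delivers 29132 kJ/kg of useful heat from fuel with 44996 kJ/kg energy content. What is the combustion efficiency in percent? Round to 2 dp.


Efficiency = (Q_useful / Q_fuel) * 100
Efficiency = (29132 / 44996) * 100
Efficiency = 0.6474 * 100 = 64.74%


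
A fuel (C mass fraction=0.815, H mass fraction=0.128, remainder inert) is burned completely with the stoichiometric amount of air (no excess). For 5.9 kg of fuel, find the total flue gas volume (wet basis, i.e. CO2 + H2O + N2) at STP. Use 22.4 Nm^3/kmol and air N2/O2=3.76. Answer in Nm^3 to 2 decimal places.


Per kg fuel: CO2 = (C/12 kmol)*22.4 = (0.815/12)*22.4 = 1.52133 Nm^3
Per kg fuel: H2O = (H/2 kmol)*22.4 = (0.128/2)*22.4 = 1.43360 Nm^3
O2 needed per kg fuel = C/12 + H/4 = 0.815/12 + 0.128/4 = 0.09991667 kmol
Per kg fuel: N2 = O2*3.76*22.4 = 0.09991667*3.76*22.4 = 8.41538 Nm^3
Total per kg = 1.52133 + 1.43360 + 8.41538 = 11.37031 Nm^3
Total = 11.37031 * 5.9 = 67.08 Nm^3


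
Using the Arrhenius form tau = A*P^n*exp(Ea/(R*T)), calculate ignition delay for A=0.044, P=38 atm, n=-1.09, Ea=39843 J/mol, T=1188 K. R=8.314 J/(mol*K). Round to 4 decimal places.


tau = A * P^n * exp(Ea/(R*T))
P^n = 38^(-1.09) = 0.01896863
Ea/(R*T) = 39843/(8.314*1188) = 4.033904
exp(Ea/(R*T)) = 56.480989
tau = 0.044 * 0.01896863 * 56.480989 = 0.0471 ms


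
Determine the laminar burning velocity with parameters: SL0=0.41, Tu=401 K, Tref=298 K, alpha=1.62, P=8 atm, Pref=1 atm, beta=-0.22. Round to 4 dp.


SL = SL0 * (Tu/Tref)^alpha * (P/Pref)^beta
T ratio = 401/298 = 1.34563758
(T ratio)^alpha = 1.34563758^1.62 = 1.617572
(P/Pref)^beta = 8^(-0.22) = 0.632878
SL = 0.41 * 1.617572 * 0.632878 = 0.4197 m/s


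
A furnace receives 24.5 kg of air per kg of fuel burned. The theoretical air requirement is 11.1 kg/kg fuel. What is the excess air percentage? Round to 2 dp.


Excess air = actual - stoichiometric = 24.5 - 11.1 = 13.40 kg/kg fuel
Excess air % = (excess / stoich) * 100 = (13.40 / 11.1) * 100 = 120.72%


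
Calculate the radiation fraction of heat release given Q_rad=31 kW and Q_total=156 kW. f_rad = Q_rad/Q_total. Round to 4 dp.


f_rad = Q_rad / Q_total
f_rad = 31 / 156 = 0.1987


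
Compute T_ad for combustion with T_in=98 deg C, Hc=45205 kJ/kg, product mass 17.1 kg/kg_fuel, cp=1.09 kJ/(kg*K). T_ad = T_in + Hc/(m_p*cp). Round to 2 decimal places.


T_ad = T_in + Hc / (m_p * cp)
Denominator = 17.1 * 1.09 = 18.6390
Temperature rise = 45205 / 18.6390 = 2425.29 K
T_ad = 98 + 2425.29 = 2523.29 deg C


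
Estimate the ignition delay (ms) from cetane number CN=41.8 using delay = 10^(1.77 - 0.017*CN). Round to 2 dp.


delay = 10^(1.77 - 0.017*CN)
Exponent = 1.77 - 0.017*41.8 = 1.0594
delay = 10^1.0594 = 11.47 ms


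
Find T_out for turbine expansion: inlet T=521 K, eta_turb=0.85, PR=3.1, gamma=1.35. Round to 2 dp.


T_out = T_in * (1 - eta * (1 - PR^(-(gamma-1)/gamma)))
Exponent = -(1.35-1)/1.35 = -0.25925926
PR^exp = 3.1^(-0.25925926) = 0.74577862
Factor = 1 - 0.85*(1 - 0.74577862) = 0.78391183
T_out = 521 * 0.78391183 = 408.42 K


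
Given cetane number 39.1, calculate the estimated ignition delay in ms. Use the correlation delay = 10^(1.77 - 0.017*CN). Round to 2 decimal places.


delay = 10^(1.77 - 0.017*CN)
Exponent = 1.77 - 0.017*39.1 = 1.1053
delay = 10^1.1053 = 12.74 ms


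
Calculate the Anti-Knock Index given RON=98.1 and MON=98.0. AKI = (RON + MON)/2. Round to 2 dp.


AKI = (RON + MON) / 2
AKI = (98.1 + 98.0) / 2
AKI = 196.1 / 2 = 98.05


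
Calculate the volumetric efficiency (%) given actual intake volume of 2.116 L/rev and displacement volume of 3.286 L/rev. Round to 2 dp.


eta_v = (V_actual / V_disp) * 100
Ratio = 2.116 / 3.286 = 0.6439
eta_v = 0.6439 * 100 = 64.39%


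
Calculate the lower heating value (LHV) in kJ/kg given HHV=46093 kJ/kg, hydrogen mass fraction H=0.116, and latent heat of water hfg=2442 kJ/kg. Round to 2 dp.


LHV = HHV - hfg * 9 * H
Water correction = 2442 * 9 * 0.116 = 2549.448 kJ/kg
LHV = 46093 - 2549.448 = 43543.55 kJ/kg


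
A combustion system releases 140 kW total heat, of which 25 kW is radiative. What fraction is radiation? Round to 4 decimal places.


f_rad = Q_rad / Q_total
f_rad = 25 / 140 = 0.1786


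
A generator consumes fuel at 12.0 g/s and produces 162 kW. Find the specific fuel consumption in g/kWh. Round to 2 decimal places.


SFC = (mf / BP) * 3600
Rate = 12.0 / 162 = 0.074074 g/(s*kW)
SFC = 0.074074 * 3600 = 266.67 g/kWh


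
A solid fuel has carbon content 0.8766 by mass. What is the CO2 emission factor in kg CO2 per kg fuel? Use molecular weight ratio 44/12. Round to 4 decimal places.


EF = C_frac * (M_CO2 / M_C)
EF = 0.8766 * (44/12)
EF = 0.8766 * 3.666667 = 3.2142 kg_CO2/kg_fuel


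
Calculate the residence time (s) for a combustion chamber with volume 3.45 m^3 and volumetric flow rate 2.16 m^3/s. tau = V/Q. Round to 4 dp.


tau = V / Q_flow
tau = 3.45 / 2.16 = 1.5972 s
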